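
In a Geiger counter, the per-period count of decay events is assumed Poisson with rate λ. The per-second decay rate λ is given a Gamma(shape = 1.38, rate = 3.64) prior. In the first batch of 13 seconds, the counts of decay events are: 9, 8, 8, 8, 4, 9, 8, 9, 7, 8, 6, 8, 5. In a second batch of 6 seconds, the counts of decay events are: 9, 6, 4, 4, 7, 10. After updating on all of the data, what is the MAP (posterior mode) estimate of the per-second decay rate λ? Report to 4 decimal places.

6.0680

With a Gamma(shape α, rate β) prior, the Poisson likelihood is conjugate: the posterior is Gamma(α + ΣXᵢ, β + n).
Batch 1: sum of counts S = 97 over n = 13 seconds.
After batch 1: Gamma(α+S, β+n) = Gamma(1.38+97, 3.64+13) = Gamma(98.38, 16.64).
Batch 2: sum of counts S = 40 over n = 6 seconds.
After batch 2: Gamma(α+S, β+n) = Gamma(98.38+40, 16.64+6) = Gamma(138.38, 22.64).
Mode of Gamma(α,β) for α≥1 is (α−1)/β = 137.38/22.64 = 6.0680.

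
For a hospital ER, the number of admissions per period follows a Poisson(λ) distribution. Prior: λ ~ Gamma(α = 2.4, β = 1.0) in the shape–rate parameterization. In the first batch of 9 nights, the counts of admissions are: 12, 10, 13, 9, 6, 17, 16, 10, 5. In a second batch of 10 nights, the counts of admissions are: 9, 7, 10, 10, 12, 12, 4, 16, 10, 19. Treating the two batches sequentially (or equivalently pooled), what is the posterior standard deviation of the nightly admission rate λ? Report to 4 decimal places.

0.7235

With a Gamma(shape α, rate β) prior, the Poisson likelihood is conjugate: the posterior is Gamma(α + ΣXᵢ, β + n).
Batch 1: sum of counts S = 98 over n = 9 nights.
After batch 1: Gamma(α+S, β+n) = Gamma(2.4+98, 1.0+9) = Gamma(100.4, 10.0).
Batch 2: sum of counts S = 109 over n = 10 nights.
After batch 2: Gamma(α+S, β+n) = Gamma(100.4+109, 10.0+10) = Gamma(209.4, 20.0).
SD = √α/β = √209.4/20.0 = 0.7235.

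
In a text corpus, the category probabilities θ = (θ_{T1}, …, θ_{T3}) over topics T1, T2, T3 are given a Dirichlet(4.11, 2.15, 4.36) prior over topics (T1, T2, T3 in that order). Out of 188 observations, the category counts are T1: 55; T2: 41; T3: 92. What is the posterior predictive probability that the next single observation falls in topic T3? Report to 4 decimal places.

The Dirichlet prior is conjugate to the Multinomial likelihood: each posterior αⱼ = prior αⱼ + observed count nⱼ.
Posterior concentration: (59.11, 43.15, 96.36), total = 198.62.
P(next = T3 | data) = α_{T3}/Σα = 0.4851.

0.4851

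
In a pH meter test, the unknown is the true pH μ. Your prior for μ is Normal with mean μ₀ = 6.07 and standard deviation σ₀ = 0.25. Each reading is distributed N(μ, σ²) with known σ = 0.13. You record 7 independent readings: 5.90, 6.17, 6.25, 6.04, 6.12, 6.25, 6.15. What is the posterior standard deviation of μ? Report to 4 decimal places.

0.0482

For Normal data with known variance σ², a Normal(μ₀, σ₀²) prior on μ is conjugate. Posterior precision = 1/σ₀² + n/σ²; posterior mean is the precision-weighted average of μ₀ and x̄.
σ₀² = 0.25² = 0.0625, σ² = 0.13² = 0.0169; σ² + n·σ₀² = 0.0169 + 7·0.0625 = 0.4544.
Posterior precision = 1/σ₀² + n/σ² = 1/0.0625 + 7/0.0169 = (σ² + n·σ₀²)/(σ₀²σ²) = 0.4544/(0.0625·0.0169); posterior variance σₙ² = σ₀²σ²/(σ² + n·σ₀²) = 0.0625·0.0169/0.4544 = 0.002324.
Posterior SD = √σₙ² = √(0.0625·0.0169/0.4544) = 0.0482.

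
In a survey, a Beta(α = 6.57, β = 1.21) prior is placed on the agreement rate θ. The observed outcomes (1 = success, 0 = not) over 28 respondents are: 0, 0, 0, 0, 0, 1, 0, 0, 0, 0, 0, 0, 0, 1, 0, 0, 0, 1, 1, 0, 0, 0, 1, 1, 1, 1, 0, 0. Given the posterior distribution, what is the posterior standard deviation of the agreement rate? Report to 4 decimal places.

0.0810

The Beta prior is conjugate to a Binomial/Bernoulli likelihood; the update adds successes to α and failures to β.
Posterior: Beta(α+k, β+n−k) = Beta(6.57+8, 1.21+20) = Beta(14.57, 21.21).
Var = αβ/((α+β)²(α+β+1)) = 14.57·21.21/(35.78²·36.78) = 0.00656308; SD = √0.00656308 = 0.0810.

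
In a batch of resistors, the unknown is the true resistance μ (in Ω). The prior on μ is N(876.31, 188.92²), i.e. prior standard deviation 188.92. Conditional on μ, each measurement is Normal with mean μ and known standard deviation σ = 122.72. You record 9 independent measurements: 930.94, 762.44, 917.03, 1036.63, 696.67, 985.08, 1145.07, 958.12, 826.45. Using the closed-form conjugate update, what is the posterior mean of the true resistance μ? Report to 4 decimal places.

915.7540

For Normal data with known variance σ², a Normal(μ₀, σ₀²) prior on μ is conjugate. Posterior precision = 1/σ₀² + n/σ²; posterior mean is the precision-weighted average of μ₀ and x̄.
Σxᵢ = 930.94 + 762.44 + 917.03 + 1036.63 + 696.67 + 985.08 + 1145.07 + 958.12 + 826.45 = 8258.43, so n·x̄ = 8258.43.
σ₀² = 188.92² = 35690.7664, σ² = 122.72² = 15060.1984; σ² + n·σ₀² = 15060.1984 + 9·35690.7664 = 336277.096.
Posterior mean = (μ₀/σ₀² + n·x̄/σ²)/(1/σ₀² + n/σ²) = (σ²·μ₀ + σ₀²·n·x̄)/(σ² + n·σ₀²) = (15060.1984·876.31 + 35690.7664·8258.43)/336277.096 = 307947098.420656/336277.096 = 915.7540.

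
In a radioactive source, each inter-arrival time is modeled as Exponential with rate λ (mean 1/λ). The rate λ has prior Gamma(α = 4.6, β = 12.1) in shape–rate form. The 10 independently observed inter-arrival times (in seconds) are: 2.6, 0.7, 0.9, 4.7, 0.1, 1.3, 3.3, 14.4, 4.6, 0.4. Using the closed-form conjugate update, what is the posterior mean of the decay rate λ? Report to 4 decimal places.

0.3237

With a Gamma(shape α, rate β) prior on the exponential rate λ, the posterior after n observations with total T = Σxᵢ is Gamma(α+n, β+T).
Sum of observations T = 33.0 seconds; n = 10.
Posterior: Gamma(4.6+10, 12.1+33.0) = Gamma(14.6, 45.1).
Posterior mean of λ = α/β = 14.6/45.1 = 0.3237.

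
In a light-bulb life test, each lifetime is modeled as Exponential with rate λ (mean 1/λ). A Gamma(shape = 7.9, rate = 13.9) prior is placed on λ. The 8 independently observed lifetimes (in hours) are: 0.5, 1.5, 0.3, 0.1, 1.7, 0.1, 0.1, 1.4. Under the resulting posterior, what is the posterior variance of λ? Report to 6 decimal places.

0.041389

With a Gamma(shape α, rate β) prior on the exponential rate λ, the posterior after n observations with total T = Σxᵢ is Gamma(α+n, β+T).
Sum of observations T = 5.7 hours; n = 8.
Posterior: Gamma(7.9+8, 13.9+5.7) = Gamma(15.9, 19.6).
Var = α/β² = 0.041389.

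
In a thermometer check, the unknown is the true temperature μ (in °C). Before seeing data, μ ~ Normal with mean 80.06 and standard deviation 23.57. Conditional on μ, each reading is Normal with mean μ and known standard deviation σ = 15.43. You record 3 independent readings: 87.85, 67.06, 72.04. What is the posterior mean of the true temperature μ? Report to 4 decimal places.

76.2012

For Normal data with known variance σ², a Normal(μ₀, σ₀²) prior on μ is conjugate. Posterior precision = 1/σ₀² + n/σ²; posterior mean is the precision-weighted average of μ₀ and x̄.
Σxᵢ = 87.85 + 67.06 + 72.04 = 226.95, so n·x̄ = 226.95.
σ₀² = 23.57² = 555.5449, σ² = 15.43² = 238.0849; σ² + n·σ₀² = 238.0849 + 3·555.5449 = 1904.7196.
Posterior mean = (μ₀/σ₀² + n·x̄/σ²)/(1/σ₀² + n/σ²) = (σ²·μ₀ + σ₀²·n·x̄)/(σ² + n·σ₀²) = (238.0849·80.06 + 555.5449·226.95)/1904.7196 = 145141.992149/1904.7196 = 76.2012.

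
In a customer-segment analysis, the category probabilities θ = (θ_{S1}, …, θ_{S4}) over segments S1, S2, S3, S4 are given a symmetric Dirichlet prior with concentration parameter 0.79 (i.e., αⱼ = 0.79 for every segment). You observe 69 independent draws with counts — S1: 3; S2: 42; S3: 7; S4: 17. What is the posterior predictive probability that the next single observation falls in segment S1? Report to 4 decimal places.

The Dirichlet prior is conjugate to the Multinomial likelihood: each posterior αⱼ = prior αⱼ + observed count nⱼ.
Posterior concentration: (3.79, 42.79, 7.79, 17.79), total = 72.16.
P(next = S1 | data) = α_{S1}/Σα = 0.0525.

0.0525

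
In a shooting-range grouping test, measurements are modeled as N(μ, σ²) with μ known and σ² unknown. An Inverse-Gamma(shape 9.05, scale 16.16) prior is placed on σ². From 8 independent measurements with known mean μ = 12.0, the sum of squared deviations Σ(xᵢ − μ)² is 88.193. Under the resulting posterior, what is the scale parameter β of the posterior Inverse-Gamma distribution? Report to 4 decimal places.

60.2565

With known mean μ and an Inverse-Gamma(α, β) prior on σ², the Normal likelihood is conjugate: posterior is Inv-Gamma(α + n/2, β + Σ(xᵢ−μ)²/2).
Posterior: Inv-Gamma(9.05 + 8/2, 16.16 + 88.193/2) = Inv-Gamma(13.05, 60.2565).
Posterior β = 60.2565.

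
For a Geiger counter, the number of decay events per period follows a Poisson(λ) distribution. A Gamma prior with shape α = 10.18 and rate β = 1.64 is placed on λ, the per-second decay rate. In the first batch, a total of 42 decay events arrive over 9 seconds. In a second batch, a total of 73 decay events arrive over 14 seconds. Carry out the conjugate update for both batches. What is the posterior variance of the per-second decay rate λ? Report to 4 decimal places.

0.2062

With a Gamma(shape α, rate β) prior, the Poisson likelihood is conjugate: the posterior is Gamma(α + ΣXᵢ, β + n).
After batch 1: Gamma(α+S, β+n) = Gamma(10.18+42, 1.64+9) = Gamma(52.18, 10.64).
After batch 2: Gamma(α+S, β+n) = Gamma(52.18+73, 10.64+14) = Gamma(125.18, 24.64).
Var = α/β² = 125.18/24.64² = 0.2062.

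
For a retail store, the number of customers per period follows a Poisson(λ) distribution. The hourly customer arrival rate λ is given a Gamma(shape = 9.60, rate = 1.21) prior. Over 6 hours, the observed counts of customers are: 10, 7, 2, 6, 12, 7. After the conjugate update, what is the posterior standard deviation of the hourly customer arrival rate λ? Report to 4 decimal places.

1.0154

With a Gamma(shape α, rate β) prior, the Poisson likelihood is conjugate: the posterior is Gamma(α + ΣXᵢ, β + n).
Sum of counts S = 44 over n = 6 hours.
Posterior: Gamma(α+S, β+n) = Gamma(9.60+44, 1.21+6) = Gamma(53.60, 7.21).
SD = √α/β = √53.60/7.21 = 1.0154.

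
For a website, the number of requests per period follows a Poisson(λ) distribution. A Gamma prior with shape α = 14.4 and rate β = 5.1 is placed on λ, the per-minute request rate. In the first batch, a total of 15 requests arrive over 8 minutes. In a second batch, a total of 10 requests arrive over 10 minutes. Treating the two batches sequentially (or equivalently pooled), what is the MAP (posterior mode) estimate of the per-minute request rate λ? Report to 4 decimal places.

With a Gamma(shape α, rate β) prior, the Poisson likelihood is conjugate: the posterior is Gamma(α + ΣXᵢ, β + n).
After batch 1: Gamma(α+S, β+n) = Gamma(14.4+15, 5.1+8) = Gamma(29.4, 13.1).
After batch 2: Gamma(α+S, β+n) = Gamma(29.4+10, 13.1+10) = Gamma(39.4, 23.1).
Mode of Gamma(α,β) for α≥1 is (α−1)/β = 38.4/23.1 = 1.6623.

1.6623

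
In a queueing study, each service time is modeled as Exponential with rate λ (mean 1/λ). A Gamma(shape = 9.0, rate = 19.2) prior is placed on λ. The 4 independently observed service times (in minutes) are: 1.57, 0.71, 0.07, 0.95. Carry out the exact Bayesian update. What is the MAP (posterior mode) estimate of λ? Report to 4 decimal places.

With a Gamma(shape α, rate β) prior on the exponential rate λ, the posterior after n observations with total T = Σxᵢ is Gamma(α+n, β+T).
Sum of observations T = 3.30 minutes; n = 4.
Posterior: Gamma(9.0+4, 19.2+3.30) = Gamma(13.0, 22.50).
Mode = (α−1)/β = 0.5333.

0.5333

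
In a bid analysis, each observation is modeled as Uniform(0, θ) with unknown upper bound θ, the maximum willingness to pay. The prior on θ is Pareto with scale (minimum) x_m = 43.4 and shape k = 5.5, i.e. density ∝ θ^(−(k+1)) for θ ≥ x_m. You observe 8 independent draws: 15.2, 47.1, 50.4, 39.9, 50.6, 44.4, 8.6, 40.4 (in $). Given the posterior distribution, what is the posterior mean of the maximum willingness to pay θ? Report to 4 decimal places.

A Pareto(scale x_m, shape k) prior on the upper bound θ of Uniform(0, θ) is conjugate: posterior is Pareto(max(x_m, max xᵢ), k + n).
Sample maximum = 50.6; prior scale x_m = 43.4 → posterior scale = max = 50.6.
Posterior shape = 5.5 + 8 = 13.5.
E[θ|data] = k·x_m/(k−1) = 13.5·50.6/12.5 = 54.6480.

54.6480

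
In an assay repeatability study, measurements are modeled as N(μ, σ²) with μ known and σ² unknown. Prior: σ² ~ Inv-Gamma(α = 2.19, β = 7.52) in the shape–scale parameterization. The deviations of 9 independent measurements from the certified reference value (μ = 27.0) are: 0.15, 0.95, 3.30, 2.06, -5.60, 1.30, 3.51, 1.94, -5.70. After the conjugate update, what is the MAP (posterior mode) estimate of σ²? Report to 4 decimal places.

With known mean μ and an Inverse-Gamma(α, β) prior on σ², the Normal likelihood is conjugate: posterior is Inv-Gamma(α + n/2, β + Σ(xᵢ−μ)²/2).
Σ(xᵢ−μ)² = (0.15)² + (0.95)² + (3.30)² + (2.06)² + (-5.60)² + (1.30)² + (3.51)² + (1.94)² + (-5.70)² = 97.6823.
Posterior: Inv-Gamma(2.19 + 9/2, 7.52 + 97.6823/2) = Inv-Gamma(6.69, 56.36115).
Mode = β/(α+1) = 56.36115/7.69 = 7.3291.

7.3291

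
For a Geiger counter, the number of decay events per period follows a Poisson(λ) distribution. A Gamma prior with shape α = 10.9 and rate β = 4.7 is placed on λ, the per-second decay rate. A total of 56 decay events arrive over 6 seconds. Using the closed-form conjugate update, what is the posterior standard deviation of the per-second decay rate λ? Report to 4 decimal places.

0.7644

With a Gamma(shape α, rate β) prior, the Poisson likelihood is conjugate: the posterior is Gamma(α + ΣXᵢ, β + n).
Posterior: Gamma(α+S, β+n) = Gamma(10.9+56, 4.7+6) = Gamma(66.9, 10.7).
SD = √α/β = √66.9/10.7 = 0.7644.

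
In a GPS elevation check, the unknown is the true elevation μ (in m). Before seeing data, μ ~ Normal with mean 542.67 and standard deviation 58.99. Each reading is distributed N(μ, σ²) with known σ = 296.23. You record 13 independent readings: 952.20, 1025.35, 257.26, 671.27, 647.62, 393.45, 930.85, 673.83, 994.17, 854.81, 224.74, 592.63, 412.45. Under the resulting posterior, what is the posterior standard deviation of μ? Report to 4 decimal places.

47.9179

For Normal data with known variance σ², a Normal(μ₀, σ₀²) prior on μ is conjugate. Posterior precision = 1/σ₀² + n/σ²; posterior mean is the precision-weighted average of μ₀ and x̄.
σ₀² = 58.99² = 3479.8201, σ² = 296.23² = 87752.2129; σ² + n·σ₀² = 87752.2129 + 13·3479.8201 = 132989.8742.
Posterior precision = 1/σ₀² + n/σ² = 1/3479.8201 + 13/87752.2129 = (σ² + n·σ₀²)/(σ₀²σ²) = 132989.8742/(3479.8201·87752.2129); posterior variance σₙ² = σ₀²σ²/(σ² + n·σ₀²) = 3479.8201·87752.2129/132989.8742 = 2296.129056.
Posterior SD = √σₙ² = √(3479.8201·87752.2129/132989.8742) = 47.9179.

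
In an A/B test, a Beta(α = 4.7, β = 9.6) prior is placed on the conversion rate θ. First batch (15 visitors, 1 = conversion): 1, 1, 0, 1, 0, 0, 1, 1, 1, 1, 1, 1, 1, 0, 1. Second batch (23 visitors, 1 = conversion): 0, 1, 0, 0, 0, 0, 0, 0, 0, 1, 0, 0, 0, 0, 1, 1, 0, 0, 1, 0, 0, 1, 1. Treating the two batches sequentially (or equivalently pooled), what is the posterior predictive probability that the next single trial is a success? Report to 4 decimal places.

0.4340

The Beta prior is conjugate to a Binomial/Bernoulli likelihood; the update adds successes to α and failures to β.
After batch 1: Beta(4.7+11, 9.6+4) = Beta(15.7, 13.6).
After batch 2: Beta(15.7+7, 13.6+16) = Beta(22.7, 29.6).
For a single future Bernoulli trial, P(success | data) = α/(α+β) = 0.4340.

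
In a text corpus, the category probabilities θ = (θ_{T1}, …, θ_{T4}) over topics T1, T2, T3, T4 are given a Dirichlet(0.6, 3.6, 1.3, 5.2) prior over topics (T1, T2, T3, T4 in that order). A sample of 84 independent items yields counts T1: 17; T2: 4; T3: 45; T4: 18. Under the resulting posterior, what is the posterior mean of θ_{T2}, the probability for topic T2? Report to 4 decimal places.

The Dirichlet prior is conjugate to the Multinomial likelihood: each posterior αⱼ = prior αⱼ + observed count nⱼ.
Posterior concentration: (17.6, 7.6, 46.3, 23.2), total = 94.7.
E[θ_{T2}|data] = α_{T2}/Σα = 7.6/94.7 = 0.0803.

0.0803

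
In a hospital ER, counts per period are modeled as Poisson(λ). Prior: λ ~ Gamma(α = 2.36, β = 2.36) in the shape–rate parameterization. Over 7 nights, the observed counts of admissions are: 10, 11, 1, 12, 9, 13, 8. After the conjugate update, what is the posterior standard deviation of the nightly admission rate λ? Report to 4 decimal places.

0.8703

With a Gamma(shape α, rate β) prior, the Poisson likelihood is conjugate: the posterior is Gamma(α + ΣXᵢ, β + n).
Sum of counts S = 64 over n = 7 nights.
Posterior: Gamma(α+S, β+n) = Gamma(2.36+64, 2.36+7) = Gamma(66.36, 9.36).
SD = √α/β = √66.36/9.36 = 0.8703.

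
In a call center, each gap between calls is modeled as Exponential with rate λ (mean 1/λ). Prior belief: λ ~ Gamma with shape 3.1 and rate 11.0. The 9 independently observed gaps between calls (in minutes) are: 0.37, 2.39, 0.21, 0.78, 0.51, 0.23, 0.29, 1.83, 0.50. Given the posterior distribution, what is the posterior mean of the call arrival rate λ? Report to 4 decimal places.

0.6681

With a Gamma(shape α, rate β) prior on the exponential rate λ, the posterior after n observations with total T = Σxᵢ is Gamma(α+n, β+T).
Sum of observations T = 7.11 minutes; n = 9.
Posterior: Gamma(3.1+9, 11.0+7.11) = Gamma(12.1, 18.11).
Posterior mean of λ = α/β = 12.1/18.11 = 0.6681.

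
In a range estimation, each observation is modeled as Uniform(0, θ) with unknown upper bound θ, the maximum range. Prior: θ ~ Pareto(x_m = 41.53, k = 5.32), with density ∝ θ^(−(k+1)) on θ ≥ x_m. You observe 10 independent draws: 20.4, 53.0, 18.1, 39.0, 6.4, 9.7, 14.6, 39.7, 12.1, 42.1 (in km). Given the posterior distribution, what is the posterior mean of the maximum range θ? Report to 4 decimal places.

56.7011

A Pareto(scale x_m, shape k) prior on the upper bound θ of Uniform(0, θ) is conjugate: posterior is Pareto(max(x_m, max xᵢ), k + n).
Sample maximum = 53.0; prior scale x_m = 41.53 → posterior scale = max = 53.00.
Posterior shape = 5.32 + 10 = 15.32.
E[θ|data] = k·x_m/(k−1) = 15.32·53.00/14.32 = 56.7011.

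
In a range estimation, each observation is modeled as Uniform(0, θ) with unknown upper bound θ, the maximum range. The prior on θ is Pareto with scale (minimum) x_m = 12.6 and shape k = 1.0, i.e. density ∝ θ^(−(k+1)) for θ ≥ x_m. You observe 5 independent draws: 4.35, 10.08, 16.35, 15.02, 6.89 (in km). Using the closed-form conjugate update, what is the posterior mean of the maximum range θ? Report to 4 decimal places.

A Pareto(scale x_m, shape k) prior on the upper bound θ of Uniform(0, θ) is conjugate: posterior is Pareto(max(x_m, max xᵢ), k + n).
Sample maximum = 16.35; prior scale x_m = 12.6 → posterior scale = max = 16.35.
Posterior shape = 1.0 + 5 = 6.0.
E[θ|data] = k·x_m/(k−1) = 6.0·16.35/5.0 = 19.6200.

19.6200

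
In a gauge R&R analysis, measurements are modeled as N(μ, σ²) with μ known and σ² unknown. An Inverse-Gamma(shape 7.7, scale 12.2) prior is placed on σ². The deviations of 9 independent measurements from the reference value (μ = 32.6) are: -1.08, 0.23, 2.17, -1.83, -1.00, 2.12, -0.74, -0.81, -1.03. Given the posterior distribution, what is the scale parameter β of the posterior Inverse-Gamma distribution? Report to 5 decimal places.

20.71805

With known mean μ and an Inverse-Gamma(α, β) prior on σ², the Normal likelihood is conjugate: posterior is Inv-Gamma(α + n/2, β + Σ(xᵢ−μ)²/2).
Σ(xᵢ−μ)² = (-1.08)² + (0.23)² + (2.17)² + (-1.83)² + (-1.00)² + (2.12)² + (-0.74)² + (-0.81)² + (-1.03)² = 17.0361.
Posterior: Inv-Gamma(7.7 + 9/2, 12.2 + 17.0361/2) = Inv-Gamma(12.20, 20.71805).
Posterior β = 20.71805.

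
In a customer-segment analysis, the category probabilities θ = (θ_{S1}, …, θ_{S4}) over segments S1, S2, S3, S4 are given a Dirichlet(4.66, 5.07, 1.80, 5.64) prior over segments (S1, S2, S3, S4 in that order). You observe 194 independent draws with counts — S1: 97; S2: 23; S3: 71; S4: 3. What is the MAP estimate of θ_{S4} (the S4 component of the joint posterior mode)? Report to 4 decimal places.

The Dirichlet prior is conjugate to the Multinomial likelihood: each posterior αⱼ = prior αⱼ + observed count nⱼ.
Posterior concentration: (101.66, 28.07, 72.80, 8.64), total = 211.17.
Joint mode component: (α_{S4}−1)/(Σα−K) = 7.64/207.17 = 0.0369.

0.0369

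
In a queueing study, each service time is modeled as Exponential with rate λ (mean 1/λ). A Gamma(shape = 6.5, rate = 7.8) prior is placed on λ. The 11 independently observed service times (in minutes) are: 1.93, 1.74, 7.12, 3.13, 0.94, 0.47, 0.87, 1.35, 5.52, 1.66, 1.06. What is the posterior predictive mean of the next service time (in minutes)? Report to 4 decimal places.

2.0358

With a Gamma(shape α, rate β) prior on the exponential rate λ, the posterior after n observations with total T = Σxᵢ is Gamma(α+n, β+T).
Sum of observations T = 25.79 minutes; n = 11.
Posterior: Gamma(6.5+11, 7.8+25.79) = Gamma(17.5, 33.59).
The predictive distribution for the next observation is Lomax; its mean is β/(α−1) = 33.59/16.5 = 2.0358.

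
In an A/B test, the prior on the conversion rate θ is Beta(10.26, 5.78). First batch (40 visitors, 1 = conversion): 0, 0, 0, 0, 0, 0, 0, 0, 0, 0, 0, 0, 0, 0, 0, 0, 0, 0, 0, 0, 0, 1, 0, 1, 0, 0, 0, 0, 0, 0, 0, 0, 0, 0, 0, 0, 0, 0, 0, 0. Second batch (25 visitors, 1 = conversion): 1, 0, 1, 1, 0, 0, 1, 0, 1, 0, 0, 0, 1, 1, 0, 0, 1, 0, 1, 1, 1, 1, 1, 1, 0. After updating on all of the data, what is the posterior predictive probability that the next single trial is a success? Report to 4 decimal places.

0.3240

The Beta prior is conjugate to a Binomial/Bernoulli likelihood; the update adds successes to α and failures to β.
After batch 1: Beta(10.26+2, 5.78+38) = Beta(12.26, 43.78).
After batch 2: Beta(12.26+14, 43.78+11) = Beta(26.26, 54.78).
For a single future Bernoulli trial, P(success | data) = α/(α+β) = 0.3240.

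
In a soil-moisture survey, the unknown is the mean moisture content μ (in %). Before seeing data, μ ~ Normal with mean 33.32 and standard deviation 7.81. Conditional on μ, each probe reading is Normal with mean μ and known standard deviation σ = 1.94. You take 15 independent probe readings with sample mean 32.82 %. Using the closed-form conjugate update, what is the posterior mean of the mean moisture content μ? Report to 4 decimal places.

For Normal data with known variance σ², a Normal(μ₀, σ₀²) prior on μ is conjugate. Posterior precision = 1/σ₀² + n/σ²; posterior mean is the precision-weighted average of μ₀ and x̄.
n·x̄ = 15·32.82 = 492.3.
σ₀² = 7.81² = 60.9961, σ² = 1.94² = 3.7636; σ² + n·σ₀² = 3.7636 + 15·60.9961 = 918.7051.
Posterior mean = (μ₀/σ₀² + n·x̄/σ²)/(1/σ₀² + n/σ²) = (σ²·μ₀ + σ₀²·n·x̄)/(σ² + n·σ₀²) = (3.7636·33.32 + 60.9961·492.3)/918.7051 = 30153.783182/918.7051 = 32.8220.

32.8220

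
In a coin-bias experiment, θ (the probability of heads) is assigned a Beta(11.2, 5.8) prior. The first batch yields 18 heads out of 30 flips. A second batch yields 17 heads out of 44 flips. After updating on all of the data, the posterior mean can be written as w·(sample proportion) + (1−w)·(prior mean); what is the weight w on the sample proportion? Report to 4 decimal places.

The Beta prior is conjugate to a Binomial/Bernoulli likelihood; the update adds successes to α and failures to β.
Total number of flips: n = 30 + 44 = 74.
Posterior mean = (α₀+k)/(α₀+β₀+n) = [n/(α₀+β₀+n)]·(k/n) + [(α₀+β₀)/(α₀+β₀+n)]·α₀/(α₀+β₀), so only n and the prior enter the weight.
The weight on the data is w = n/(α₀+β₀+n) = 74/(11.2+5.8+74) = 74/91.0 = 0.8132.

0.8132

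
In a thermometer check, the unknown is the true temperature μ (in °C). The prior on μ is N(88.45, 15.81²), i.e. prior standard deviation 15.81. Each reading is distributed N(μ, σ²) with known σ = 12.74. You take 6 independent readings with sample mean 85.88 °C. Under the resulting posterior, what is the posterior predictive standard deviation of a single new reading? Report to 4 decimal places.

For Normal data with known variance σ², a Normal(μ₀, σ₀²) prior on μ is conjugate. Posterior precision = 1/σ₀² + n/σ²; posterior mean is the precision-weighted average of μ₀ and x̄.
σ₀² = 15.81² = 249.9561, σ² = 12.74² = 162.3076; σ² + n·σ₀² = 162.3076 + 6·249.9561 = 1662.0442.
Posterior precision = 1/σ₀² + n/σ² = 1/249.9561 + 6/162.3076 = (σ² + n·σ₀²)/(σ₀²σ²) = 1662.0442/(249.9561·162.3076); posterior variance σₙ² = σ₀²σ²/(σ² + n·σ₀²) = 249.9561·162.3076/1662.0442 = 24.409564.
Predictive variance for one new observation = σₙ² + σ² = 249.9561·162.3076/1662.0442 + 162.3076 = σ²·(σ₀² + 1662.0442)/1662.0442 = 162.3076·1912.0003/1662.0442 = 186.717164; SD = √(162.3076·1912.0003/1662.0442) = 13.6644.

13.6644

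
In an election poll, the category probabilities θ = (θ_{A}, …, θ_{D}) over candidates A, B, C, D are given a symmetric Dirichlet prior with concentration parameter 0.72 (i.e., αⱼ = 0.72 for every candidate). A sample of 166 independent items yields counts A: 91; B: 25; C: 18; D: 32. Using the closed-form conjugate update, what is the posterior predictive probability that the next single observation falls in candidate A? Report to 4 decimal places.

The Dirichlet prior is conjugate to the Multinomial likelihood: each posterior αⱼ = prior αⱼ + observed count nⱼ.
Posterior concentration: (91.72, 25.72, 18.72, 32.72), total = 168.88.
P(next = A | data) = α_{A}/Σα = 0.5431.

0.5431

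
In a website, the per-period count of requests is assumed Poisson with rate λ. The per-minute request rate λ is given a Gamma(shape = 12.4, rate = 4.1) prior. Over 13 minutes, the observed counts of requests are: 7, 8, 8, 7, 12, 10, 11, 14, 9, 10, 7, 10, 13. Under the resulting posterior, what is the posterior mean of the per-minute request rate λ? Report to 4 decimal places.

With a Gamma(shape α, rate β) prior, the Poisson likelihood is conjugate: the posterior is Gamma(α + ΣXᵢ, β + n).
Sum of counts S = 126 over n = 13 minutes.
Posterior: Gamma(α+S, β+n) = Gamma(12.4+126, 4.1+13) = Gamma(138.4, 17.1).
Posterior mean = α/β = 138.4/17.1 = 8.0936.

8.0936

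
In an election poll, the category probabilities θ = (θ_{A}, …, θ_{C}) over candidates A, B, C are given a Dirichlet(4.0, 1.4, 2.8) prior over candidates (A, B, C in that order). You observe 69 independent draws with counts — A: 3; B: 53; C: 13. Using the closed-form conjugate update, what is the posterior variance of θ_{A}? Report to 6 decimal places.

The Dirichlet prior is conjugate to the Multinomial likelihood: each posterior αⱼ = prior αⱼ + observed count nⱼ.
Posterior concentration: (7.0, 54.4, 15.8), total = 77.2.
Var[θ_j] = α_j(Σα−α_j)/((Σα)²(Σα+1)) = 7.0·70.2/(77.2²·78.2) = 0.001054.

0.001054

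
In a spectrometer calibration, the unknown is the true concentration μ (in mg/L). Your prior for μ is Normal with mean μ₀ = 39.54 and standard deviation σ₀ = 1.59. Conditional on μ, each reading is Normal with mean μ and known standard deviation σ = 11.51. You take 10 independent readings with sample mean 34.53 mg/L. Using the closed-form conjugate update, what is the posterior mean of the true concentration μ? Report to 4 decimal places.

38.7372

For Normal data with known variance σ², a Normal(μ₀, σ₀²) prior on μ is conjugate. Posterior precision = 1/σ₀² + n/σ²; posterior mean is the precision-weighted average of μ₀ and x̄.
n·x̄ = 10·34.53 = 345.3.
σ₀² = 1.59² = 2.5281, σ² = 11.51² = 132.4801; σ² + n·σ₀² = 132.4801 + 10·2.5281 = 157.7611.
Posterior mean = (μ₀/σ₀² + n·x̄/σ²)/(1/σ₀² + n/σ²) = (σ²·μ₀ + σ₀²·n·x̄)/(σ² + n·σ₀²) = (132.4801·39.54 + 2.5281·345.3)/157.7611 = 6111.216084/157.7611 = 38.7372.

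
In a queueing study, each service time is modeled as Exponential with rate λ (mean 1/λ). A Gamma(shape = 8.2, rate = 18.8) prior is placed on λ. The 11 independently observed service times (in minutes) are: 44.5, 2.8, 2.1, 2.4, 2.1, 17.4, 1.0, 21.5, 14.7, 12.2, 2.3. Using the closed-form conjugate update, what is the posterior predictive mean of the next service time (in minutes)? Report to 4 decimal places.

7.7912

With a Gamma(shape α, rate β) prior on the exponential rate λ, the posterior after n observations with total T = Σxᵢ is Gamma(α+n, β+T).
Sum of observations T = 123.0 minutes; n = 11.
Posterior: Gamma(8.2+11, 18.8+123.0) = Gamma(19.2, 141.8).
The predictive distribution for the next observation is Lomax; its mean is β/(α−1) = 141.8/18.2 = 7.7912.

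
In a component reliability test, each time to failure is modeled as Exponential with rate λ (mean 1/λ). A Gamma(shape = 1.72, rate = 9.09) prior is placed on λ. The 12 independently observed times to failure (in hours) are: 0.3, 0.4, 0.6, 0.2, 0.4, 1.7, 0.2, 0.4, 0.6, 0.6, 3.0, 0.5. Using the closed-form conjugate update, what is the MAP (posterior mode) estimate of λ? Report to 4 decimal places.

0.7071

With a Gamma(shape α, rate β) prior on the exponential rate λ, the posterior after n observations with total T = Σxᵢ is Gamma(α+n, β+T).
Sum of observations T = 8.9 hours; n = 12.
Posterior: Gamma(1.72+12, 9.09+8.9) = Gamma(13.72, 17.99).
Mode = (α−1)/β = 0.7071.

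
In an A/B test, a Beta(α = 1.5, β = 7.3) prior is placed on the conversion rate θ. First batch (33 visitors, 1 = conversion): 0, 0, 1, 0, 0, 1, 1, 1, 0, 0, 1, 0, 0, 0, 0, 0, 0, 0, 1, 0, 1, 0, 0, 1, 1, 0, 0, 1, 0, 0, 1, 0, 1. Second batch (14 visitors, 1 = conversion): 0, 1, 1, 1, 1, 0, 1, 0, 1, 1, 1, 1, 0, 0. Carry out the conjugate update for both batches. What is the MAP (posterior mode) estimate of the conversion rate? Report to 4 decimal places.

0.3996

The Beta prior is conjugate to a Binomial/Bernoulli likelihood; the update adds successes to α and failures to β.
After batch 1: Beta(1.5+12, 7.3+21) = Beta(13.5, 28.3).
After batch 2: Beta(13.5+9, 28.3+5) = Beta(22.5, 33.3).
Mode of Beta(a,b) for a,b>1 is (a−1)/(a+b−2) = 21.5/53.8 = 0.3996.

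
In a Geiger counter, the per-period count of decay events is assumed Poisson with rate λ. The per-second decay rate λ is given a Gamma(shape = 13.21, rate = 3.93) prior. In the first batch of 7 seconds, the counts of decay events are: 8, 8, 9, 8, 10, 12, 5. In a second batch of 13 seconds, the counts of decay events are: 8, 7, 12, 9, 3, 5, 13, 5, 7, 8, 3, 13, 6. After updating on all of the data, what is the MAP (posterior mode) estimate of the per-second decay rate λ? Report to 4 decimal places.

7.1546

With a Gamma(shape α, rate β) prior, the Poisson likelihood is conjugate: the posterior is Gamma(α + ΣXᵢ, β + n).
Batch 1: sum of counts S = 60 over n = 7 seconds.
After batch 1: Gamma(α+S, β+n) = Gamma(13.21+60, 3.93+7) = Gamma(73.21, 10.93).
Batch 2: sum of counts S = 99 over n = 13 seconds.
After batch 2: Gamma(α+S, β+n) = Gamma(73.21+99, 10.93+13) = Gamma(172.21, 23.93).
Mode of Gamma(α,β) for α≥1 is (α−1)/β = 171.21/23.93 = 7.1546.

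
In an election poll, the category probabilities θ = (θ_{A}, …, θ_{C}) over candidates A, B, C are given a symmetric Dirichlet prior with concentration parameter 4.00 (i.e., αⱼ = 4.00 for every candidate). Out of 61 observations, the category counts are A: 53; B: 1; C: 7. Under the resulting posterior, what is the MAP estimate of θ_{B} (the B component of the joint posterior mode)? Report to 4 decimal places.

The Dirichlet prior is conjugate to the Multinomial likelihood: each posterior αⱼ = prior αⱼ + observed count nⱼ.
Posterior concentration: (57.00, 5.00, 11.00), total = 73.00.
Joint mode component: (α_{B}−1)/(Σα−K) = 4.00/70.00 = 0.0571.

0.0571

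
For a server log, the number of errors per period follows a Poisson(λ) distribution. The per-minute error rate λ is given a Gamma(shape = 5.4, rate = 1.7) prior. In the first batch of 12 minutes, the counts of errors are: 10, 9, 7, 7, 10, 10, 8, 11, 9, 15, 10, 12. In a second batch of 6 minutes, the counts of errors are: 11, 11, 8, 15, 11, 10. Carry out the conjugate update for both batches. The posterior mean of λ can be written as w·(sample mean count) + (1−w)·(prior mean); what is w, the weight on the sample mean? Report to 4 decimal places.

With a Gamma(shape α, rate β) prior, the Poisson likelihood is conjugate: the posterior is Gamma(α + ΣXᵢ, β + n).
Total number of minutes: n = 12 + 6 = 18.
Posterior mean = (α₀+S)/(β₀+n) = [n/(β₀+n)]·(S/n) + [β₀/(β₀+n)]·(α₀/β₀), so only n and β₀ enter the weight.
Weight on data w = n/(β₀+n) = 18/(1.7+18) = 18/19.7 = 0.9137.

0.9137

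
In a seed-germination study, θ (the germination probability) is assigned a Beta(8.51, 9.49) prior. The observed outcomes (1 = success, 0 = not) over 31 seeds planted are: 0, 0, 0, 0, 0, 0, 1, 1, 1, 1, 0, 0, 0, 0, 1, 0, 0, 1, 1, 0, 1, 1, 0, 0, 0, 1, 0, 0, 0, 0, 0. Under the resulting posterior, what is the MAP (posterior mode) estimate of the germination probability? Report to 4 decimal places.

0.3726

The Beta prior is conjugate to a Binomial/Bernoulli likelihood; the update adds successes to α and failures to β.
Posterior: Beta(α+k, β+n−k) = Beta(8.51+10, 9.49+21) = Beta(18.51, 30.49).
Mode of Beta(a,b) for a,b>1 is (a−1)/(a+b−2) = 17.51/47.00 = 0.3726.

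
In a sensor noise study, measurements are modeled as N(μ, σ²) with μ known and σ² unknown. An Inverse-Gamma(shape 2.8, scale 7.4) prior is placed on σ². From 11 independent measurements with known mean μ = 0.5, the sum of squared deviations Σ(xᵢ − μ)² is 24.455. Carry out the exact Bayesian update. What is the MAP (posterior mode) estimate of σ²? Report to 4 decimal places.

With known mean μ and an Inverse-Gamma(α, β) prior on σ², the Normal likelihood is conjugate: posterior is Inv-Gamma(α + n/2, β + Σ(xᵢ−μ)²/2).
Posterior: Inv-Gamma(2.8 + 11/2, 7.4 + 24.455/2) = Inv-Gamma(8.30, 19.6275).
Mode = β/(α+1) = 19.6275/9.30 = 2.1105.

2.1105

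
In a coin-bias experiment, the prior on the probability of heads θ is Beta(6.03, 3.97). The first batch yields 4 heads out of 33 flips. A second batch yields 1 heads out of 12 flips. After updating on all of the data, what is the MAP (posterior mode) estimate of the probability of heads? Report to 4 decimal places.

The Beta prior is conjugate to a Binomial/Bernoulli likelihood; the update adds successes to α and failures to β.
After batch 1: Beta(6.03+4, 3.97+29) = Beta(10.03, 32.97).
After batch 2: Beta(10.03+1, 32.97+11) = Beta(11.03, 43.97).
Mode of Beta(a,b) for a,b>1 is (a−1)/(a+b−2) = 10.03/53.00 = 0.1892.

0.1892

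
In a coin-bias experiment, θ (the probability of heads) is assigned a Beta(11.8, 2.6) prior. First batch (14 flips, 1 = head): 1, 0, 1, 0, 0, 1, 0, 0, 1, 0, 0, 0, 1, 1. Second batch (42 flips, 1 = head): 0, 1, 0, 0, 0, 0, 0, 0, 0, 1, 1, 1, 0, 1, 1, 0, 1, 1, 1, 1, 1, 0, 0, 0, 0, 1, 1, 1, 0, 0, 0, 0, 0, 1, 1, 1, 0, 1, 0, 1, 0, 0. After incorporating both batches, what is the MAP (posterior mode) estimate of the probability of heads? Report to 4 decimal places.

0.5234

The Beta prior is conjugate to a Binomial/Bernoulli likelihood; the update adds successes to α and failures to β.
After batch 1: Beta(11.8+6, 2.6+8) = Beta(17.8, 10.6).
After batch 2: Beta(17.8+19, 10.6+23) = Beta(36.8, 33.6).
Mode of Beta(a,b) for a,b>1 is (a−1)/(a+b−2) = 35.8/68.4 = 0.5234.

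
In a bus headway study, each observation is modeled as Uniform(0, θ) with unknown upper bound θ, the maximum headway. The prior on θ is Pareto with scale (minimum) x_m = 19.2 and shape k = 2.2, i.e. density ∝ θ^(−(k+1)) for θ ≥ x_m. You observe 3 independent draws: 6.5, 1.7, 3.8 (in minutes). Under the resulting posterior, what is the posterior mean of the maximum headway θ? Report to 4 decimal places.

A Pareto(scale x_m, shape k) prior on the upper bound θ of Uniform(0, θ) is conjugate: posterior is Pareto(max(x_m, max xᵢ), k + n).
Sample maximum = 6.5; prior scale x_m = 19.2 → posterior scale = max = 19.2.
Posterior shape = 2.2 + 3 = 5.2.
E[θ|data] = k·x_m/(k−1) = 5.2·19.2/4.2 = 23.7714.

23.7714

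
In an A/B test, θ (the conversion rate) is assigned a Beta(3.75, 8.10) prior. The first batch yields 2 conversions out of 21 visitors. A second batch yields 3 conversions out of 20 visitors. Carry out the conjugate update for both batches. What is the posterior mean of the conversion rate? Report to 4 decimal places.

The Beta prior is conjugate to a Binomial/Bernoulli likelihood; the update adds successes to α and failures to β.
After batch 1: Beta(3.75+2, 8.10+19) = Beta(5.75, 27.10).
After batch 2: Beta(5.75+3, 27.10+17) = Beta(8.75, 44.10).
Posterior mean = α/(α+β) = 8.75/52.85 = 0.1656.

0.1656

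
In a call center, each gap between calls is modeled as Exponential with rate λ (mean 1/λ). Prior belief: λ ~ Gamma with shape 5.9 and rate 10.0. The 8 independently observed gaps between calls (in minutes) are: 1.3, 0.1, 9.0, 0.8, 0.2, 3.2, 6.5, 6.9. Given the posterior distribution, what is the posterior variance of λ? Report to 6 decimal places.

With a Gamma(shape α, rate β) prior on the exponential rate λ, the posterior after n observations with total T = Σxᵢ is Gamma(α+n, β+T).
Sum of observations T = 28.0 minutes; n = 8.
Posterior: Gamma(5.9+8, 10.0+28.0) = Gamma(13.9, 38.0).
Var = α/β² = 0.009626.

0.009626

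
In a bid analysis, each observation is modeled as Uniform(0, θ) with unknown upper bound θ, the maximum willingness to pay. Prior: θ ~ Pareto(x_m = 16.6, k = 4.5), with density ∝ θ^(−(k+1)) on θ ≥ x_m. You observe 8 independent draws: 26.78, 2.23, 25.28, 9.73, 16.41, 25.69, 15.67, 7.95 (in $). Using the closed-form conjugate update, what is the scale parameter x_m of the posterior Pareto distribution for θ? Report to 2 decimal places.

26.78

A Pareto(scale x_m, shape k) prior on the upper bound θ of Uniform(0, θ) is conjugate: posterior is Pareto(max(x_m, max xᵢ), k + n).
Sample maximum = 26.78; prior scale x_m = 16.6 → posterior scale = max = 26.78.
Posterior shape = 4.5 + 8 = 12.5.
Posterior scale x_m = 26.78.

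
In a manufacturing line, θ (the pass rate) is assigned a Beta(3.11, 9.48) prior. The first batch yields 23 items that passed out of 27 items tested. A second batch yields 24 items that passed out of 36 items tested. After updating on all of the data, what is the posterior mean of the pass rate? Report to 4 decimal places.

The Beta prior is conjugate to a Binomial/Bernoulli likelihood; the update adds successes to α and failures to β.
After batch 1: Beta(3.11+23, 9.48+4) = Beta(26.11, 13.48).
After batch 2: Beta(26.11+24, 13.48+12) = Beta(50.11, 25.48).
Posterior mean = α/(α+β) = 50.11/75.59 = 0.6629.

0.6629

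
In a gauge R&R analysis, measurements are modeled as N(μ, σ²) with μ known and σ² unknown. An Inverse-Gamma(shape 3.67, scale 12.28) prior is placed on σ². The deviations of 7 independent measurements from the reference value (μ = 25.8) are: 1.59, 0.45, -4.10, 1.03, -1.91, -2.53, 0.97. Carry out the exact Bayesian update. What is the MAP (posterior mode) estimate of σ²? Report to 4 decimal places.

3.4364

With known mean μ and an Inverse-Gamma(α, β) prior on σ², the Normal likelihood is conjugate: posterior is Inv-Gamma(α + n/2, β + Σ(xᵢ−μ)²/2).
Σ(xᵢ−μ)² = (1.59)² + (0.45)² + (-4.10)² + (1.03)² + (-1.91)² + (-2.53)² + (0.97)² = 31.5914.
Posterior: Inv-Gamma(3.67 + 7/2, 12.28 + 31.5914/2) = Inv-Gamma(7.17, 28.07570).
Mode = β/(α+1) = 28.07570/8.17 = 3.4364.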